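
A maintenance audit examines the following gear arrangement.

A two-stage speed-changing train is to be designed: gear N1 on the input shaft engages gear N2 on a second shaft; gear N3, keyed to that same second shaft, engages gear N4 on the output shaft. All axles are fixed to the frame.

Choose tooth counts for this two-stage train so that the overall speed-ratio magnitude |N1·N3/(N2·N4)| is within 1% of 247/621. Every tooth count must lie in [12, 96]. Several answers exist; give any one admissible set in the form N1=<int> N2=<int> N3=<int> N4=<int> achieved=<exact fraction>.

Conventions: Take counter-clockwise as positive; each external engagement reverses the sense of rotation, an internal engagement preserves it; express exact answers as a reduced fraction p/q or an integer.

design class (target 247/621): fixed-axis compound train
target = 247/621 in lowest terms: an exact hit needs N1·N3 = k·247 and N2·N4 = k·621 for one integer k, every count in [12, 96]; additionally prefer no 1:1 stage (N1 ≠ N2, N3 ≠ N4)
k = 1: N1·N3 = 247 = 13·19, N2·N4 = 621 = 23·27
achieved = 13·19/(23·27) = 247/621; |achieved − target| = 0 ≤ 247/62100 ✓

N1=13 N2=23 N3=19 N4=27 achieved=247/621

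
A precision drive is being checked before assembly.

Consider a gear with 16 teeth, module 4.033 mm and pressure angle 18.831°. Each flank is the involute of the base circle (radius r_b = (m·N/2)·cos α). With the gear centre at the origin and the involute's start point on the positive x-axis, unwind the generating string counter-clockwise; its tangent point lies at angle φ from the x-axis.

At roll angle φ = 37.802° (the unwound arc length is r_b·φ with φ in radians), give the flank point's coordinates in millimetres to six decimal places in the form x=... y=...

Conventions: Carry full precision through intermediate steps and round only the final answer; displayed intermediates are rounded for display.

recognized (one wheel, involute flank): single-mesh tooth geometry, m = 4.033, N = 16
pitch radius r_p = m·N/2 = 4.033·16/2 = 32.264000
base radius r_b = r_p·cos α = 32.264000·cos 18.831° = 30.537062
roll angle φ = 37.802° = 0.65976936 rad
x = r_b·(cos φ + φ·sin φ) = 36.477409
y = r_b·(sin φ − φ·cos φ) = 2.798071

x=36.477409 y=2.798071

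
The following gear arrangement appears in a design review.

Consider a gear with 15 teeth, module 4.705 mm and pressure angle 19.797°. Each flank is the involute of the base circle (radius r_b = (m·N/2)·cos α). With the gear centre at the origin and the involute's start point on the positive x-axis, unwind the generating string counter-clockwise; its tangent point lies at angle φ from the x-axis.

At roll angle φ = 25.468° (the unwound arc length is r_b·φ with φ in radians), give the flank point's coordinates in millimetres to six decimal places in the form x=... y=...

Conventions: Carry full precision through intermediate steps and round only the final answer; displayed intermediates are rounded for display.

class = single-mesh tooth geometry [base-circle involute, m = 4.705, 15T]
pitch radius r_p = m·N/2 = 4.705·15/2 = 35.287500
base radius r_b = r_p·cos α = 35.287500·cos 19.797° = 33.201956
roll angle φ = 25.468° = 0.44450045 rad
x = r_b·(cos φ + φ·sin φ) = 36.321740
y = r_b·(sin φ − φ·cos φ) = 0.952914

x=36.321740 y=0.952914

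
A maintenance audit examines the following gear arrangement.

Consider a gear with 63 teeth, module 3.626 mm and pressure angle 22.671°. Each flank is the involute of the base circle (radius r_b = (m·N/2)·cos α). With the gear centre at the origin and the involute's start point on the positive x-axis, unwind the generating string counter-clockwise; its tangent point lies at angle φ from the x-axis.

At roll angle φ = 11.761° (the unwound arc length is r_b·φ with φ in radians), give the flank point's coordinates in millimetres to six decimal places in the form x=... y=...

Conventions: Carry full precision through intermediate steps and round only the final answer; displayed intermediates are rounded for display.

class = single-mesh tooth geometry [base-circle involute, m = 3.626, 63T]
pitch radius r_p = m·N/2 = 3.626·63/2 = 114.219000
base radius r_b = r_p·cos α = 114.219000·cos 22.671° = 105.393674
roll angle φ = 11.761° = 0.20526817 rad
x = r_b·(cos φ + φ·sin φ) = 107.590722
y = r_b·(sin φ − φ·cos φ) = 0.302571

x=107.590722 y=0.302571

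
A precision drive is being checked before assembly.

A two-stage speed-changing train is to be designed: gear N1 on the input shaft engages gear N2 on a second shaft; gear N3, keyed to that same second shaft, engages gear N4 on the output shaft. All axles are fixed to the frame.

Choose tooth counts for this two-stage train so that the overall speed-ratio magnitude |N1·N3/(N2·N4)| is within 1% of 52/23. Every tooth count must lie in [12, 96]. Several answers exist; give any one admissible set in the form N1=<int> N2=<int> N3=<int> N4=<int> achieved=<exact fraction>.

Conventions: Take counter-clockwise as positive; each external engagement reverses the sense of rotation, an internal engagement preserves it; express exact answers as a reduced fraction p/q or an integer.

N1=12 N2=23 N3=52 N4=12 achieved=52/23

2-stage fixed-axis compound train for ratio 52/23
target = 52/23 in lowest terms: an exact hit needs N1·N3 = k·52 and N2·N4 = k·23 for one integer k, every count in [12, 96]; additionally prefer no 1:1 stage (N1 ≠ N2, N3 ≠ N4)
k = 1…11: no 1:1-free in-range split of k·52 and k·23 into factor pairs; take k = 12
k = 12: N1·N3 = 624 = 12·52, N2·N4 = 276 = 23·12
achieved = 12·52/(23·12) = 52/23; |achieved − target| = 0 ≤ 13/575 ✓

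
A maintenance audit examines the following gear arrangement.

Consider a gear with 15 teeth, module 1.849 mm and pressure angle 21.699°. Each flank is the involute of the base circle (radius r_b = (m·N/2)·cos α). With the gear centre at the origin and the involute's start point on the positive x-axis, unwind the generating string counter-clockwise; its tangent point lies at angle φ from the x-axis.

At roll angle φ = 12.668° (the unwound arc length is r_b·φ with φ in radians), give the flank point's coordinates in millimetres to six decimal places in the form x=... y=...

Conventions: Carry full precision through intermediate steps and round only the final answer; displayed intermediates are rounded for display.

x=13.195931 y=0.046194

class = single-mesh tooth geometry [base-circle involute, m = 1.849, 15T]
pitch radius r_p = m·N/2 = 1.849·15/2 = 13.867500
base radius r_b = r_p·cos α = 13.867500·cos 21.699° = 12.884835
roll angle φ = 12.668° = 0.22109831 rad
x = r_b·(cos φ + φ·sin φ) = 13.195931
y = r_b·(sin φ − φ·cos φ) = 0.046194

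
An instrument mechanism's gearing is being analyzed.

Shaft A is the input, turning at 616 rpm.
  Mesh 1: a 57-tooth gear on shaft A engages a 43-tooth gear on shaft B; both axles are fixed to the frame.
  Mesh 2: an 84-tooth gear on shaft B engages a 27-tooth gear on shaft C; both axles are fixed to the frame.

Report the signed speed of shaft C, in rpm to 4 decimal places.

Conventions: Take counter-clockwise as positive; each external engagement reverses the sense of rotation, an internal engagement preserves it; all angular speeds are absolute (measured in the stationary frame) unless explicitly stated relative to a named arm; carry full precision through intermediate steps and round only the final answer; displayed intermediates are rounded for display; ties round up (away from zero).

2-mesh fixed-axis compound train (all bearings frame-fixed)
mesh 1 [57T→43T]: ω = 616.0000×57/43 = 816.5581 rpm, sense flips to −
mesh 2 [84T→27T]: ω = 816.5581×84/27 = 2540.4031 rpm, sense flips to +
signed output speed = +2540.4031 rpm

+2540.4031 rpm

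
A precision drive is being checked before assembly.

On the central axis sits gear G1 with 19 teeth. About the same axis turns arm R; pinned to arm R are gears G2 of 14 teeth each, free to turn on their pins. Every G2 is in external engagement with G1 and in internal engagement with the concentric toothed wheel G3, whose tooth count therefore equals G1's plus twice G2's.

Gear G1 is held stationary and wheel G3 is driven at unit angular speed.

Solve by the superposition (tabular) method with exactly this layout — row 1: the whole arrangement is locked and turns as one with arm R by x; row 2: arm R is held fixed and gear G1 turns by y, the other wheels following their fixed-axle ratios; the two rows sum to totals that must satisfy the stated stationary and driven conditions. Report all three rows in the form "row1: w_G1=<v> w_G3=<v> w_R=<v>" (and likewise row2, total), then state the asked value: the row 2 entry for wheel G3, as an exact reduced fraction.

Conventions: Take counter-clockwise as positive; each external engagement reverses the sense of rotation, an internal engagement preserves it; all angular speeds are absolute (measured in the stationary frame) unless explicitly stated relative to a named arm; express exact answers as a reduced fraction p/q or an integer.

row1: w_G1=47/66 w_G3=47/66 w_R=47/66
row2: w_G1=-47/66 w_G3=19/66 w_R=0
total: w_G1=0 w_G3=1 w_R=47/66
asked value: 19/66

planetary set (19T centre, 14T on arm, 47T internal) — Willis relation
row 1: whole set turns with the arm by x
row 2: sun turns y, ring = −(19/47)·y, arm 0
boundary: total ω_sun = x + y = 0 and total ω_ring = x − (19/47)·y = 1  ⇒  y = -47/66, x = 47/66
row 2 ring = −(19/47)·(-47/66) = 19/66
totals (row 1 + row 2): sun 47/66 + (-47/66) = 0, ring 47/66 + 19/66 = 1, arm 47/66 + 0 = 47/66
asked cell (row2, ring) = 19/66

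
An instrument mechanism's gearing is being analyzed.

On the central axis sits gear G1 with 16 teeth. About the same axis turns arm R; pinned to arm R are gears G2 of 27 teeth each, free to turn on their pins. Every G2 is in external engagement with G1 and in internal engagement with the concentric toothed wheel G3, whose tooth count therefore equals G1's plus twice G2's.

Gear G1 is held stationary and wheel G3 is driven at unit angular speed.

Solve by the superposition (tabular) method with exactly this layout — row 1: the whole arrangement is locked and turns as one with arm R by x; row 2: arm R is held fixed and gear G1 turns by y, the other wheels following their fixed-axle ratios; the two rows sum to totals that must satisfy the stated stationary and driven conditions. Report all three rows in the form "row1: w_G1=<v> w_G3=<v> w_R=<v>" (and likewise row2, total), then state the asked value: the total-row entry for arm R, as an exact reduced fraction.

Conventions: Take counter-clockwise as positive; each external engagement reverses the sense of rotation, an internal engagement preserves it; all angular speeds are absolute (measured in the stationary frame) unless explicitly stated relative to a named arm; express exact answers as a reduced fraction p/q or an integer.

planetary set (16T centre, 27T on arm, 70T internal) — Willis relation
superposition row 1 [locked train]: every member turns x
row 2: sun turns y, ring = −(16/70)·y, arm 0
boundary: total ω_sun = x + y = 0 and total ω_ring = x − (16/70)·y = 1  ⇒  y = -35/43, x = 35/43
row 2 ring = −(16/70)·(-35/43) = 8/43
totals (row 1 + row 2): sun 35/43 + (-35/43) = 0, ring 35/43 + 8/43 = 1, arm 35/43 + 0 = 35/43
asked cell (total, arm) = 35/43

row1: w_G1=35/43 w_G3=35/43 w_R=35/43
row2: w_G1=-35/43 w_G3=8/43 w_R=0
total: w_G1=0 w_G3=1 w_R=35/43
asked value: 35/43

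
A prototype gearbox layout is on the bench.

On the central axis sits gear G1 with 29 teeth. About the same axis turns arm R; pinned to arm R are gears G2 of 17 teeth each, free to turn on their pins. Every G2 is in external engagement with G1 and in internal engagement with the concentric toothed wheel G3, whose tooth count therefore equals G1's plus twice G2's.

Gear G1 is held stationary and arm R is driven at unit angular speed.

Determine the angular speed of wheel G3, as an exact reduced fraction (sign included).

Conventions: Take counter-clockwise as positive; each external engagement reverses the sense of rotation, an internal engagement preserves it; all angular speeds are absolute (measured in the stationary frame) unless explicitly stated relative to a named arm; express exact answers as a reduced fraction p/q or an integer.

recognized (axles ride arm R): planetary set, 29/17/63 teeth
ring teeth: 29 + 2·17 = 63
29(ω_sun−ω_arm) = −63(ω_ring−ω_arm),  ω_sun = 0, ω_arm = 1
ω_ring = 1 − (29/63)(0−1) = 92/63
exact speed ratio = 92/63

92/63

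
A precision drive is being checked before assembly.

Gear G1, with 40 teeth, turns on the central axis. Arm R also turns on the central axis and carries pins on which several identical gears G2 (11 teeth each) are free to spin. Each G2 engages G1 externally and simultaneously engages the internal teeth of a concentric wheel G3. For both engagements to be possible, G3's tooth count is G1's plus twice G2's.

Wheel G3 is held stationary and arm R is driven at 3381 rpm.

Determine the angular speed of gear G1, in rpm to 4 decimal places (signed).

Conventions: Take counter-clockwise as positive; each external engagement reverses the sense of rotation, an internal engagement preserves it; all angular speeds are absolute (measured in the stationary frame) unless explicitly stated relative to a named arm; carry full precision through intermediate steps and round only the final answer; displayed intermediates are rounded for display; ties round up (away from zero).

recognized (axles ride arm R): planetary set, 40/11/62 teeth
normalise by the input: solve with ω_arm = 1, then scale by 3381 rpm
ring teeth: 40 + 2·11 = 62
40(ω_sun−ω_arm) = −62(ω_ring−ω_arm),  ω_ring = 0, ω_arm = 1
ω_sun = 1 − (62/40)(0−1) = 51/20
scale: ω_sun = 51/20 × 3381 rpm = +8621.5500 rpm

+8621.5500 rpm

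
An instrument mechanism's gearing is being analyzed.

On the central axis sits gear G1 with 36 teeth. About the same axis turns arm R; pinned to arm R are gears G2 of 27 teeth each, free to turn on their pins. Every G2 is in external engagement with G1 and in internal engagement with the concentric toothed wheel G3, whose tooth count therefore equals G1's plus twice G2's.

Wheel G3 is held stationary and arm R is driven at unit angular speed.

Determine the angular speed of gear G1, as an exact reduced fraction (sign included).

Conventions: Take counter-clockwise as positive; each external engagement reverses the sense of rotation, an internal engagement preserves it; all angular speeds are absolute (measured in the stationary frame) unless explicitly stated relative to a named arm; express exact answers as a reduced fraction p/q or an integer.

7/2

recognized (axles ride arm R): planetary set, 36/27/90 teeth
ring teeth: 36 + 2·27 = 90
36(ω_sun−ω_arm) = −90(ω_ring−ω_arm),  ω_ring = 0, ω_arm = 1
ω_sun = 1 − (90/36)(0−1) = 7/2
exact speed ratio = 7/2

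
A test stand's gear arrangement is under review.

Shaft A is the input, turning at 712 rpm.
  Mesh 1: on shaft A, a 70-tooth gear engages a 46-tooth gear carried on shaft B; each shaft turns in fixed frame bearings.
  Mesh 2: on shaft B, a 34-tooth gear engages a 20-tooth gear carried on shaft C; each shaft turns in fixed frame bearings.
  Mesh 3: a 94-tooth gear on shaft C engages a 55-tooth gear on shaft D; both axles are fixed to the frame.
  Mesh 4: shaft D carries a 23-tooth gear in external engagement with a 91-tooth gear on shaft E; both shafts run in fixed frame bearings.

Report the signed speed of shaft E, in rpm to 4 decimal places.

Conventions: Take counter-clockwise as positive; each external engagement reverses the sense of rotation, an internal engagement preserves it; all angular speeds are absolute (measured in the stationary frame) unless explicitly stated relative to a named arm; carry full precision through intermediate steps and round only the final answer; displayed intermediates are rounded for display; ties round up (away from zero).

+795.6476 rpm

recognized (5 fixed axles, 4 meshes): fixed-axis compound train
mesh 1 [70T→46T]: ω = 712.0000×70/46 = 1083.4783 rpm, sense flips to −
mesh 2 [34T→20T]: ω = 1083.4783×34/20 = 1841.9130 rpm, sense flips to +
mesh 3 [94T→55T]: ω = 1841.9130×94/55 = 3147.9968 rpm, sense flips to −
mesh 4 [23T→91T]: ω = 3147.9968×23/91 = 795.6476 rpm, sense flips to +
signed output speed = +795.6476 rpm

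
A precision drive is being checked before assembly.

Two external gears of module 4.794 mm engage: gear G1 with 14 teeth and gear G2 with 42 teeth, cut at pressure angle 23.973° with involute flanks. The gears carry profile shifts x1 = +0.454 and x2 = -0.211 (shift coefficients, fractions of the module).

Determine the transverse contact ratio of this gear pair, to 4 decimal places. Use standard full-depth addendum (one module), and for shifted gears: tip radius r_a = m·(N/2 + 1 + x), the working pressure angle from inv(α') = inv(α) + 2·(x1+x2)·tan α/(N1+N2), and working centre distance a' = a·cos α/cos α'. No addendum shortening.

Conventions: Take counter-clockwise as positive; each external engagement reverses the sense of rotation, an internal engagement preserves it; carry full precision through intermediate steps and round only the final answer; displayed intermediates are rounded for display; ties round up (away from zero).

single-mesh involute tooth geometry (14T engaging 42T at module 4.794)
base radii: r_b1 = 30.663187, r_b2 = 91.989561
tip radii: r_a1 = 40.528476, r_a2 = 104.456466
inv(α') = inv(23.973°) + 2·(+0.454-0.211)·tan α/(14+42) = 0.03011542  ⇒  α' = 25.03685°
a' = a·cos α / cos α' = 134.2320·cos 23.973°/cos 25.03685° = 135.372959
action lengths: √(r_a1²−r_b1²) = 26.501440, √(r_a2²−r_b2²) = 49.488119
base pitch p_b = π·m·cos α = 13.761606
CR = (26.501440 + 49.488119 − 135.372959·sin 25.03685°)/13.761606 = 1.358823
contact ratio ≈ 1.3588

1.3588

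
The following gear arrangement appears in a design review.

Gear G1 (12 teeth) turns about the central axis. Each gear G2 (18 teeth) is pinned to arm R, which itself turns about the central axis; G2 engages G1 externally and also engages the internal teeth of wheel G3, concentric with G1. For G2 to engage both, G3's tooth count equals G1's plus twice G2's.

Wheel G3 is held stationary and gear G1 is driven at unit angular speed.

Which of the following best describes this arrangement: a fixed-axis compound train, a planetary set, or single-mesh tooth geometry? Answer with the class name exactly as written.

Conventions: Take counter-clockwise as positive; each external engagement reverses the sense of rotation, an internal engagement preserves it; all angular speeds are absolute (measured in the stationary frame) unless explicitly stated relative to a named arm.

class = planetary set [G3 = 12+2·18 = 48; Willis about the carrier]
classification: planetary set

planetary set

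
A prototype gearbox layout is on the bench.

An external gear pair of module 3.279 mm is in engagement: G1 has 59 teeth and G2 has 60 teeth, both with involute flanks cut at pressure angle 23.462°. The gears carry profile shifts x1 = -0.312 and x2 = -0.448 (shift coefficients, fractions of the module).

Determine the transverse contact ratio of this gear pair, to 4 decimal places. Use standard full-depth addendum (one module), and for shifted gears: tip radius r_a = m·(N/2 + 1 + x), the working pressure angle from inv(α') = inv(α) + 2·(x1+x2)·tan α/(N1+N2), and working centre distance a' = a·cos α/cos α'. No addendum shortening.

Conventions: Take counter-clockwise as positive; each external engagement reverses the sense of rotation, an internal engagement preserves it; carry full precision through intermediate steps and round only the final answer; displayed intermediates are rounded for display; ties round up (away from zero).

1.7411

single-mesh involute tooth geometry (59T engaging 60T at module 3.279)
base radii: r_b1 = 88.733241, r_b2 = 90.237195
tip radii: r_a1 = 98.986452, r_a2 = 100.180008
inv(α') = inv(23.462°) + 2·(-0.312-0.448)·tan α/(59+60) = 0.01899100  ⇒  α' = 21.61976°
a' = a·cos α / cos α' = 195.1005·cos 23.462°/cos 21.61976° = 192.513887
action lengths: √(r_a1²−r_b1²) = 43.871740, √(r_a2²−r_b2²) = 43.511869
base pitch p_b = π·m·cos α = 9.449617
CR = (43.871740 + 43.511869 − 192.513887·sin 21.61976°)/9.449617 = 1.741108
contact ratio ≈ 1.7411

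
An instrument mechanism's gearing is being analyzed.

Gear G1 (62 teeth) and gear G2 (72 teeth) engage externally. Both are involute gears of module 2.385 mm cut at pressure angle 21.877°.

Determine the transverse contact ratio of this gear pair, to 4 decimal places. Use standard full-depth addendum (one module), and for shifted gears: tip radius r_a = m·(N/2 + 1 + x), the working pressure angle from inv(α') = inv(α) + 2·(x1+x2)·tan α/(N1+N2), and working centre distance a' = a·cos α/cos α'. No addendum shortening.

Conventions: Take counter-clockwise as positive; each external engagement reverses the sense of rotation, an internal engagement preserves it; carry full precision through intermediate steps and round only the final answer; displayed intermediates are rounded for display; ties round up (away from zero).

1.6993

recognized (one external pair, fixed centres): single-mesh tooth geometry, m = 2.385, N1 = 62, N2 = 72
base radii: r_b1 = 68.610638, r_b2 = 79.676870
tip radii: r_a1 = 76.320000, r_a2 = 88.245000
no profile shift: α' = α, a' = a
action lengths: √(r_a1²−r_b1²) = 33.426378, √(r_a2²−r_b2²) = 37.931207
base pitch p_b = π·m·cos α = 6.953119
CR = (33.426378 + 37.931207 − 159.795000·sin 21.87700°)/6.953119 = 1.699313
contact ratio ≈ 1.6993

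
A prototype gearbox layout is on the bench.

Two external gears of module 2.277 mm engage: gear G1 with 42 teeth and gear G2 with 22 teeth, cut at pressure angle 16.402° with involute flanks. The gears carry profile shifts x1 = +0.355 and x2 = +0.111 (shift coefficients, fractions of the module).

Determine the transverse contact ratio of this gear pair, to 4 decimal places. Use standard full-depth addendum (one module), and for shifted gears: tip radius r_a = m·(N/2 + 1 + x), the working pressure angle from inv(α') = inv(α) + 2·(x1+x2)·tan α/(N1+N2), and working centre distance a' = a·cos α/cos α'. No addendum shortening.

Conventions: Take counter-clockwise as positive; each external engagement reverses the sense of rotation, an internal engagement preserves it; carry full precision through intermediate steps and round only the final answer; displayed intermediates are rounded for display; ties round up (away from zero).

recognized (one external pair, fixed centres): single-mesh tooth geometry, m = 2.277, N1 = 42, N2 = 22
base radii: r_b1 = 45.871045, r_b2 = 24.027690
tip radii: r_a1 = 50.902335, r_a2 = 27.576747
inv(α') = inv(16.402°) + 2·(+0.355+0.111)·tan α/(42+22) = 0.01237156  ⇒  α' = 18.83242°
a' = a·cos α / cos α' = 72.8640·cos 16.402°/cos 18.83242° = 73.852287
action lengths: √(r_a1²−r_b1²) = 22.065696, √(r_a2²−r_b2²) = 13.533184
base pitch p_b = π·m·cos α = 6.862292
CR = (22.065696 + 13.533184 − 73.852287·sin 18.83242°)/6.862292 = 1.713607
contact ratio ≈ 1.7136

1.7136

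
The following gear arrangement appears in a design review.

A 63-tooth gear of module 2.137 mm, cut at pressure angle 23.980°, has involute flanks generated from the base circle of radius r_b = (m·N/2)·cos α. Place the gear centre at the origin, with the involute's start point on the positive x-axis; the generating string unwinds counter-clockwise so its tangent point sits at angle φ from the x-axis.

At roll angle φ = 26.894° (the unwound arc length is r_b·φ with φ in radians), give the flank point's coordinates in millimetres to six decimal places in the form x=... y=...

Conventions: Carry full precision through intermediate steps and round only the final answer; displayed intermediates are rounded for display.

class = single-mesh tooth geometry [base-circle involute, m = 2.137, 63T]
pitch radius r_p = m·N/2 = 2.137·63/2 = 67.315500
base radius r_b = r_p·cos α = 67.315500·cos 23.980° = 61.505323
roll angle φ = 26.894° = 0.46938885 rad
x = r_b·(cos φ + φ·sin φ) = 67.912263
y = r_b·(sin φ − φ·cos φ) = 2.073914

x=67.912263 y=2.073914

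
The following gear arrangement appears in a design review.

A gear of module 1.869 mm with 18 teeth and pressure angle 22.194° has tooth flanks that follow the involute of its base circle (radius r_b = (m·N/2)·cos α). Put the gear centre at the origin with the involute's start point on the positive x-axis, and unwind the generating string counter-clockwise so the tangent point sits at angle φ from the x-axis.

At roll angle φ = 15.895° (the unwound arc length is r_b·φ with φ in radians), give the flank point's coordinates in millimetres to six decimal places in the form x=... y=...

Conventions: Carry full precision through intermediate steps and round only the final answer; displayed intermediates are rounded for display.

single-mesh involute tooth geometry (18T wheel at module 1.869)
pitch radius r_p = m·N/2 = 1.869·18/2 = 16.821000
base radius r_b = r_p·cos α = 16.821000·cos 22.194° = 15.574735
roll angle φ = 15.895° = 0.27742008 rad
x = r_b·(cos φ + φ·sin φ) = 16.162583
y = r_b·(sin φ − φ·cos φ) = 0.109993

x=16.162583 y=0.109993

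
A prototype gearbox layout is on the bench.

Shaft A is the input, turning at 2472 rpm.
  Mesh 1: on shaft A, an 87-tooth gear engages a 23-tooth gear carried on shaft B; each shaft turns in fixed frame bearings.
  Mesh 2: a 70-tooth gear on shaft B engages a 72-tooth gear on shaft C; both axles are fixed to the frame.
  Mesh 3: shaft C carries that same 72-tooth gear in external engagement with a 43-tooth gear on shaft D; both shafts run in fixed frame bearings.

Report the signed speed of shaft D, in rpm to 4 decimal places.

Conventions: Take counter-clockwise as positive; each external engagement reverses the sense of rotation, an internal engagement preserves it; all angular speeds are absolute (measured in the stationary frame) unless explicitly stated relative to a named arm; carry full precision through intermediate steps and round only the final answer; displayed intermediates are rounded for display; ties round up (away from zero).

topology: fixed-axis compound train — 3 meshes, A→D
mesh 1 [87T→23T]: ω = 2472.0000×87/23 = 9350.6087 rpm, sense flips to −
mesh 2 [70T→72T]: ω = 9350.6087×70/72 = 9090.8696 rpm, sense flips to +
mesh 3 [72T→43T]: ω = 9090.8696×72/43 = 15221.9211 rpm, sense flips to −
signed output speed = -15221.9211 rpm

-15221.9211 rpm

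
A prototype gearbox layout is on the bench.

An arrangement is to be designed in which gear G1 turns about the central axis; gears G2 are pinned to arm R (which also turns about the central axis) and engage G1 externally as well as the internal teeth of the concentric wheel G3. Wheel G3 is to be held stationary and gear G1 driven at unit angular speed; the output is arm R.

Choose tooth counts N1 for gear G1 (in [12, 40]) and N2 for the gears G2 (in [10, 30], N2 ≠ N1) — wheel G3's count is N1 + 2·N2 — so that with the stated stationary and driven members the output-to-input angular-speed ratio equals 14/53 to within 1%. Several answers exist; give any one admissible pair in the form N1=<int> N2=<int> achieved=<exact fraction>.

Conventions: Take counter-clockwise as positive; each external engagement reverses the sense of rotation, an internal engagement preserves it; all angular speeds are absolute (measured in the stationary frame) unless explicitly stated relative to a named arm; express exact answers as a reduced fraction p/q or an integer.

topology: planetary set — design target 14/53, arm = carrier (Willis)
Willis with ω_ring = 0: ω_arm/ω_sun = N1/(N1+N3); set equal to 14/53  ⇒  N3/N1 = 1/(14/53) − 1 = 39/14
N3 = N1 + 2·N2  ⇒  N2/N1 = (N3/N1 − 1)/2 = (39/14 − 1)/2 = 25/28
smallest multiple with N1 ≥ 12 and N2 ≥ 10: k = 1  ⇒  N1 = 1·28 = 28, N2 = 1·25 = 25 (N1 ≤ 40, N2 ≤ 30, N2 ≠ N1 ✓), N3 = 28 + 2·25 = 78
check: N1/(N1+N3) with N1 = 28, N3 = 78 gives 14/53; |achieved − target| = 0 ≤ 7/2650 ✓

N1=28 N2=25 achieved=14/53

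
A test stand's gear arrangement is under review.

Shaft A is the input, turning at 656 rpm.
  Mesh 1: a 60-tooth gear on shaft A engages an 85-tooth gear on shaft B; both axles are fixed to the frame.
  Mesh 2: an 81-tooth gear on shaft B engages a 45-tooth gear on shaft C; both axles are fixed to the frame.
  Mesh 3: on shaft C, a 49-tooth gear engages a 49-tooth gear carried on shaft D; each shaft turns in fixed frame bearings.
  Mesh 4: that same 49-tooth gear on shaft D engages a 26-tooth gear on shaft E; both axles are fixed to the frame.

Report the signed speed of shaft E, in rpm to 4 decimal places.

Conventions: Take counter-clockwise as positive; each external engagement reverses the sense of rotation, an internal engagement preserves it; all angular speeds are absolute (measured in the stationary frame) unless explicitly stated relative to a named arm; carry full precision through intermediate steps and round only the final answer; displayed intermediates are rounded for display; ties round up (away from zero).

+1570.8380 rpm

recognized (5 fixed axles, 4 meshes): fixed-axis compound train
mesh 1 [60T→85T]: ω = 656.0000×60/85 = 463.0588 rpm, sense flips to −
mesh 2 [81T→45T]: ω = 463.0588×81/45 = 833.5059 rpm, sense flips to +
mesh 3 [49T→49T]: ω = 833.5059×49/49 = 833.5059 rpm, sense flips to −
mesh 4 [49T→26T]: ω = 833.5059×49/26 = 1570.8380 rpm, sense flips to +
signed output speed = +1570.8380 rpm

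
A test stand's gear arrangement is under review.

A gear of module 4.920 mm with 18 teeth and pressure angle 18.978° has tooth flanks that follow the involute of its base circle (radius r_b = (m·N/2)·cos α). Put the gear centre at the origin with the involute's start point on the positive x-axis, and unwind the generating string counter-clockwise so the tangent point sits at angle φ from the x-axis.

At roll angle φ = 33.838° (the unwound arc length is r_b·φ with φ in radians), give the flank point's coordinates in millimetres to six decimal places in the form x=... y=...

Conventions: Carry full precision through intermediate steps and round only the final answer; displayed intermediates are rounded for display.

recognized (one wheel, involute flank): single-mesh tooth geometry, m = 4.920, N = 18
pitch radius r_p = m·N/2 = 4.920·18/2 = 44.280000
base radius r_b = r_p·cos α = 44.280000·cos 18.978° = 41.873095
roll angle φ = 33.838° = 0.59058451 rad
x = r_b·(cos φ + φ·sin φ) = 48.551030
y = r_b·(sin φ − φ·cos φ) = 2.776105

x=48.551030 y=2.776105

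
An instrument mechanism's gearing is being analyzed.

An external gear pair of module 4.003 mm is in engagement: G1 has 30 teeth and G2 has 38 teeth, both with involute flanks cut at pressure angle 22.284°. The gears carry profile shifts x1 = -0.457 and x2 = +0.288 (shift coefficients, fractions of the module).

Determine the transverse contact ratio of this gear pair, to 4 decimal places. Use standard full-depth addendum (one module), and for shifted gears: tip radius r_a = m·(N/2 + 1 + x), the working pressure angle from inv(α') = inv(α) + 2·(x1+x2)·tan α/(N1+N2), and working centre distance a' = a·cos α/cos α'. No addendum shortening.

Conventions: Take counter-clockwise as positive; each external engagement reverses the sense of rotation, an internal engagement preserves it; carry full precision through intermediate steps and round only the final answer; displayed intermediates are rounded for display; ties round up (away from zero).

1.6124

class = single-mesh tooth geometry [involute pair 30T × 38T, m = 4.003]
base radii: r_b1 = 55.560578, r_b2 = 70.376732
tip radii: r_a1 = 62.218629, r_a2 = 81.212864
inv(α') = inv(22.284°) + 2·(-0.457+0.288)·tan α/(30+38) = 0.01883757  ⇒  α' = 21.56363°
a' = a·cos α / cos α' = 136.1020·cos 22.284°/cos 21.56363° = 135.415009
action lengths: √(r_a1²−r_b1²) = 28.003214, √(r_a2²−r_b2²) = 40.529555
base pitch p_b = π·m·cos α = 11.636580
CR = (28.003214 + 40.529555 − 135.415009·sin 21.56363°)/11.636580 = 1.612425
contact ratio ≈ 1.6124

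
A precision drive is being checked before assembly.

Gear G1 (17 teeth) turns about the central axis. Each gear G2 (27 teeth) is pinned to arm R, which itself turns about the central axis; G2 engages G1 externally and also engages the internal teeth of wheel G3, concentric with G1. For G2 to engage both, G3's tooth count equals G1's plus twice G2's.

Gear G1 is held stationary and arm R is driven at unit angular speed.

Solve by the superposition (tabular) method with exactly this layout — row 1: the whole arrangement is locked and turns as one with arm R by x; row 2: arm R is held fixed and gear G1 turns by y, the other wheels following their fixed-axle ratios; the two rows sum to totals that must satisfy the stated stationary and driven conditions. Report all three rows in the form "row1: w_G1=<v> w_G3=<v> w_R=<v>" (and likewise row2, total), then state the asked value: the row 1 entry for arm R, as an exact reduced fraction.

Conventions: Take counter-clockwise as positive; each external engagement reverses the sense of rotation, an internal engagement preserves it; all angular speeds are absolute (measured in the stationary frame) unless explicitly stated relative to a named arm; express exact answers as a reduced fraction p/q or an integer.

row1: w_G1=1 w_G3=1 w_R=1
row2: w_G1=-1 w_G3=17/71 w_R=0
total: w_G1=0 w_G3=88/71 w_R=1
asked value: 1

planetary set (17T centre, 27T on arm, 71T internal) — Willis relation
row 1: whole set turns with the arm by x
row 2 — arm fixed, fixed-axis ratios: sun y, ring −(17/71)·y, arm 0
boundary: total ω_sun = x + y = 0 and total ω_arm = x = 1  ⇒  y = -1, x = 1
row 2 ring = −(17/71)·(-1) = 17/71
totals (row 1 + row 2): sun 1 + (-1) = 0, ring 1 + 17/71 = 88/71, arm 1 + 0 = 1
asked cell (row1, arm) = 1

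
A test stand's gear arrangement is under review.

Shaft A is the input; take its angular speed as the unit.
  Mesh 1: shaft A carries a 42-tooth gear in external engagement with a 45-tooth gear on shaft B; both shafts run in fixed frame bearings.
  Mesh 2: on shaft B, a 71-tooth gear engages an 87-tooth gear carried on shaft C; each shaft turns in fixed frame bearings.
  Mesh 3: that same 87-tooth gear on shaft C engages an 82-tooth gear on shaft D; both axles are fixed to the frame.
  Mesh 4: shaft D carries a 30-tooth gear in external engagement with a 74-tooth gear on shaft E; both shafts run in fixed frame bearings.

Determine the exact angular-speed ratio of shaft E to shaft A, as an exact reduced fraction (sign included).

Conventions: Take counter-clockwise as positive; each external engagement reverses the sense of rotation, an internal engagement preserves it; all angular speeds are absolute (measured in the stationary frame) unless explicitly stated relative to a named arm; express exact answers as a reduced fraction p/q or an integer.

497/1517

class = fixed-axis compound train [4 meshes; 4 ratios multiply, 4 sense flips]
mesh 1 [42T→45T]: running ratio 14/15, sense −
mesh 2 [71T→87T]: running ratio 994/1305, sense +
mesh 3 [87T→82T]: running ratio 497/615, sense −
mesh 4 [30T→74T]: running ratio 497/1517, sense +
ω_out/ω_in = 497/1517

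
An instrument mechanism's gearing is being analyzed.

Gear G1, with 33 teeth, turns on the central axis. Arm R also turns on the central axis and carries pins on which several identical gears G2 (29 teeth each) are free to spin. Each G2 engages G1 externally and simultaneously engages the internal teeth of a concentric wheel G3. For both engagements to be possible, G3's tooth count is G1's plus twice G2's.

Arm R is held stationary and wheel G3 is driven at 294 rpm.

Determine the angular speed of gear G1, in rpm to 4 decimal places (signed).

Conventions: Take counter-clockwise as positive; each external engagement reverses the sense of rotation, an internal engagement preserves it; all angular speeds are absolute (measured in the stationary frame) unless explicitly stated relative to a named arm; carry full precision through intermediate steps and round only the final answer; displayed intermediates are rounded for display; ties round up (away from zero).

-810.7273 rpm

recognized (axles ride arm R): planetary set, 33/29/91 teeth
normalise by the input: solve with ω_ring = 1, then scale by 294 rpm
ring teeth: 33 + 2·29 = 91
33(ω_sun−ω_arm) = −91(ω_ring−ω_arm),  ω_arm = 0, ω_ring = 1
ω_sun = 0 − (91/33)(1−0) = -91/33
scale: ω_sun = -91/33 × 294 rpm = -810.7273 rpm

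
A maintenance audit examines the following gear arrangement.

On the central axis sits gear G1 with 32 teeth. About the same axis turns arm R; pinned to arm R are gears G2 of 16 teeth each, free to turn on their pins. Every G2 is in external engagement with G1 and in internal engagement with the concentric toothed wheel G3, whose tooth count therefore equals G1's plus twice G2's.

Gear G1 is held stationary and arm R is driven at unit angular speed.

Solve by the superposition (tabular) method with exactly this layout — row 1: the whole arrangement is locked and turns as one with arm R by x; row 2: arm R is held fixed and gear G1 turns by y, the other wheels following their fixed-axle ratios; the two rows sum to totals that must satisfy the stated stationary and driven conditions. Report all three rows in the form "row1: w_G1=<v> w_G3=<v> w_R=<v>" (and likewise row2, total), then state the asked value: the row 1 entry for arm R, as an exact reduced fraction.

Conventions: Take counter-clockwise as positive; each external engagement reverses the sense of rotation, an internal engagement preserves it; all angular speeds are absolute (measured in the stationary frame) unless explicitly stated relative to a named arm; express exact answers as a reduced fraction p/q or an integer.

recognized (axles ride arm R): planetary set, 32/16/64 teeth
row 1: whole set turns with the arm by x
superposition row 2 [arm held]: sun y, ring −(32/64)·y, arm 0
boundary: total ω_sun = x + y = 0 and total ω_arm = x = 1  ⇒  y = -1, x = 1
row 2 ring = −(32/64)·(-1) = 1/2
totals (row 1 + row 2): sun 1 + (-1) = 0, ring 1 + 1/2 = 3/2, arm 1 + 0 = 1
asked cell (row1, arm) = 1

row1: w_G1=1 w_G3=1 w_R=1
row2: w_G1=-1 w_G3=1/2 w_R=0
total: w_G1=0 w_G3=3/2 w_R=1
asked value: 1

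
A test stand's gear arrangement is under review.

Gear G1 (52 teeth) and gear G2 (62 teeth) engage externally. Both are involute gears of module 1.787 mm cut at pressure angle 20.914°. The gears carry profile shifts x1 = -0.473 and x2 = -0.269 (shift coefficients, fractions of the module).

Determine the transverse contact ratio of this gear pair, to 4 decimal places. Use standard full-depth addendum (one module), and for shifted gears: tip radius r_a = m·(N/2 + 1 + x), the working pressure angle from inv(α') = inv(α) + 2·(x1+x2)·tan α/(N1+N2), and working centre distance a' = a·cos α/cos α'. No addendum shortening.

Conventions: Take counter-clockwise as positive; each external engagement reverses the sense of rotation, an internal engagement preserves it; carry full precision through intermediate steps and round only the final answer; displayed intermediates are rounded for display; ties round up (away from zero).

1.9070

class = single-mesh tooth geometry [involute pair 52T × 62T, m = 1.787]
base radii: r_b1 = 43.400957, r_b2 = 51.747295
tip radii: r_a1 = 47.403749, r_a2 = 56.703297
inv(α') = inv(20.914°) + 2·(-0.473-0.269)·tan α/(52+62) = 0.01215015  ⇒  α' = 18.72267°
a' = a·cos α / cos α' = 101.8590·cos 20.914°/cos 18.72267° = 100.464498
action lengths: √(r_a1²−r_b1²) = 19.064951, √(r_a2²−r_b2²) = 23.183644
base pitch p_b = π·m·cos α = 5.244159
CR = (19.064951 + 23.183644 − 100.464498·sin 18.72267°)/5.244159 = 1.907021
contact ratio ≈ 1.9070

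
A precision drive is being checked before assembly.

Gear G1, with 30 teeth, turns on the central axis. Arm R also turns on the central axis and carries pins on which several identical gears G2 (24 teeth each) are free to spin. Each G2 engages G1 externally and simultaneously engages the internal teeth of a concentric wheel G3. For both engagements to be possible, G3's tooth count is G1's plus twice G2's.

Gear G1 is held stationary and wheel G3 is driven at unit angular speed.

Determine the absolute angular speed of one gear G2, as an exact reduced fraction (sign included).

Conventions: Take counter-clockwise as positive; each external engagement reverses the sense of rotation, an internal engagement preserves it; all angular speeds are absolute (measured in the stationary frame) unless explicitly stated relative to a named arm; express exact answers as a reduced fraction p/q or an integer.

13/8

class = planetary set [G3 = 30+2·24 = 78; Willis about the carrier]
ring teeth: 30 + 2·24 = 78
30(ω_sun−ω_arm) = −78(ω_ring−ω_arm),  ω_sun = 0, ω_ring = 1
30(0−ω_arm) = −78(1−ω_arm)  ⇒  108·ω_arm = 78  ⇒  ω_arm = 13/18
sun–planet mesh: 30·(0−13/18) = −24·(ω_p−ω_arm)  ⇒  ω_p−ω_arm = 65/72
ω_p = 13/18 + 65/72 = 13/8
exact speed ratio = 13/8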